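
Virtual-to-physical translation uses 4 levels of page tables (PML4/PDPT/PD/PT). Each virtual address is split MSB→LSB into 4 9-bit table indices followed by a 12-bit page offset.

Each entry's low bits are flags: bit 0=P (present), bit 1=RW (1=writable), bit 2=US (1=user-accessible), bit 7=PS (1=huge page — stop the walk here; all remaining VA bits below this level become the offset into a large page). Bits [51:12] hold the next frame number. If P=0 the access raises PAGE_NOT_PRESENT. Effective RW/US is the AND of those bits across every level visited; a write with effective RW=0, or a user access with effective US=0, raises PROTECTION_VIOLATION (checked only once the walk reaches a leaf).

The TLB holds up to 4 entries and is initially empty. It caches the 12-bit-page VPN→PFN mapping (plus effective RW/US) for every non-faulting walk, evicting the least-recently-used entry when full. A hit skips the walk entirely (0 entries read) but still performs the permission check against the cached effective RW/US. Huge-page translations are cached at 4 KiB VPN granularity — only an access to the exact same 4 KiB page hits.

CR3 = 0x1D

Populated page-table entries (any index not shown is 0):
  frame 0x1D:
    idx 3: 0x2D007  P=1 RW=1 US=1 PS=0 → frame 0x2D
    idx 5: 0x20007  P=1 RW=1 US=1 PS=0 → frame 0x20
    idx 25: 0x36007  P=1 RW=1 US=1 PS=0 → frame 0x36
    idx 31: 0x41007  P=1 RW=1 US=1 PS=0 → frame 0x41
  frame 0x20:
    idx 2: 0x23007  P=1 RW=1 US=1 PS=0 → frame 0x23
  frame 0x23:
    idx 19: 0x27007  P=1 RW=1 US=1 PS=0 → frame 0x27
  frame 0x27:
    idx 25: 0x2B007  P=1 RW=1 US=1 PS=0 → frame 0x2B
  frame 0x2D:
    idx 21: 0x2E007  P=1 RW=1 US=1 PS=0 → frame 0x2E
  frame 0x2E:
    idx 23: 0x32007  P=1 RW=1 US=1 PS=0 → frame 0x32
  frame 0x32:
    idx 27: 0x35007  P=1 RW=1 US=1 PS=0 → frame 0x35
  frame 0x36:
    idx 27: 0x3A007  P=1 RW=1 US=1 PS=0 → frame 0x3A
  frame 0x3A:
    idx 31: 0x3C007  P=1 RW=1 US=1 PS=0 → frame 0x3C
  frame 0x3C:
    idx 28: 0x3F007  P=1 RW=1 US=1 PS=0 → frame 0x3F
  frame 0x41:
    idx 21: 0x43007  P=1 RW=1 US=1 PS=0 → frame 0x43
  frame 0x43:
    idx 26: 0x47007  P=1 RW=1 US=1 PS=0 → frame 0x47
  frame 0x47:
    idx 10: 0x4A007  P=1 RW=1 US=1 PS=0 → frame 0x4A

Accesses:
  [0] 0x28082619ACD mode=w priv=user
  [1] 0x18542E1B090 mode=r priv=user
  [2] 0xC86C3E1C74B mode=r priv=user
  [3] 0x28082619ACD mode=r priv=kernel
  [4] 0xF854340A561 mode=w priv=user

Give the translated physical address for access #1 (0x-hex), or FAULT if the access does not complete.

Walk each access:
#0 VA=0x28082619ACD (w,user):
  L0 @0x1D[5] → 0x20007  P=1,RW=1,US=1,PS=0
  L1 @0x20[2] → 0x23007  P=1,RW=1,US=1,PS=0
  L2 @0x23[19] → 0x27007  P=1,RW=1,US=1,PS=0
  L3 @0x27[25] → 0x2B007  P=1,RW=1,US=1,PS=0
  ✓ 0x2BACD  — 4 lookups
#1 VA=0x18542E1B090 (r,user):
  L0 @0x1D[3] → 0x2D007  P=1,RW=1,US=1,PS=0
  L1 @0x2D[21] → 0x2E007  P=1,RW=1,US=1,PS=0
  L2 @0x2E[23] → 0x32007  P=1,RW=1,US=1,PS=0
  L3 @0x32[27] → 0x35007  P=1,RW=1,US=1,PS=0
  ✓ 0x35090  — 4 lookups
#2 VA=0xC86C3E1C74B (r,user):
  L0 @0x1D[25] → 0x36007  P=1,RW=1,US=1,PS=0
  L1 @0x36[27] → 0x3A007  P=1,RW=1,US=1,PS=0
  L2 @0x3A[31] → 0x3C007  P=1,RW=1,US=1,PS=0
  L3 @0x3C[28] → 0x3F007  P=1,RW=1,US=1,PS=0
  ✓ 0x3F74B  — 4 lookups
#3 VA=0x28082619ACD (r,kernel):
  TLB hit vpn=0x28082619 → PA=0x2BACD
#4 VA=0xF854340A561 (w,user):
  L0 @0x1D[31] → 0x41007  P=1,RW=1,US=1,PS=0
  L1 @0x41[21] → 0x43007  P=1,RW=1,US=1,PS=0
  L2 @0x43[26] → 0x47007  P=1,RW=1,US=1,PS=0
  L3 @0x47[10] → 0x4A007  P=1,RW=1,US=1,PS=0
  ✓ 0x4A561  — 4 lookups

Access #1 PA: 0x35090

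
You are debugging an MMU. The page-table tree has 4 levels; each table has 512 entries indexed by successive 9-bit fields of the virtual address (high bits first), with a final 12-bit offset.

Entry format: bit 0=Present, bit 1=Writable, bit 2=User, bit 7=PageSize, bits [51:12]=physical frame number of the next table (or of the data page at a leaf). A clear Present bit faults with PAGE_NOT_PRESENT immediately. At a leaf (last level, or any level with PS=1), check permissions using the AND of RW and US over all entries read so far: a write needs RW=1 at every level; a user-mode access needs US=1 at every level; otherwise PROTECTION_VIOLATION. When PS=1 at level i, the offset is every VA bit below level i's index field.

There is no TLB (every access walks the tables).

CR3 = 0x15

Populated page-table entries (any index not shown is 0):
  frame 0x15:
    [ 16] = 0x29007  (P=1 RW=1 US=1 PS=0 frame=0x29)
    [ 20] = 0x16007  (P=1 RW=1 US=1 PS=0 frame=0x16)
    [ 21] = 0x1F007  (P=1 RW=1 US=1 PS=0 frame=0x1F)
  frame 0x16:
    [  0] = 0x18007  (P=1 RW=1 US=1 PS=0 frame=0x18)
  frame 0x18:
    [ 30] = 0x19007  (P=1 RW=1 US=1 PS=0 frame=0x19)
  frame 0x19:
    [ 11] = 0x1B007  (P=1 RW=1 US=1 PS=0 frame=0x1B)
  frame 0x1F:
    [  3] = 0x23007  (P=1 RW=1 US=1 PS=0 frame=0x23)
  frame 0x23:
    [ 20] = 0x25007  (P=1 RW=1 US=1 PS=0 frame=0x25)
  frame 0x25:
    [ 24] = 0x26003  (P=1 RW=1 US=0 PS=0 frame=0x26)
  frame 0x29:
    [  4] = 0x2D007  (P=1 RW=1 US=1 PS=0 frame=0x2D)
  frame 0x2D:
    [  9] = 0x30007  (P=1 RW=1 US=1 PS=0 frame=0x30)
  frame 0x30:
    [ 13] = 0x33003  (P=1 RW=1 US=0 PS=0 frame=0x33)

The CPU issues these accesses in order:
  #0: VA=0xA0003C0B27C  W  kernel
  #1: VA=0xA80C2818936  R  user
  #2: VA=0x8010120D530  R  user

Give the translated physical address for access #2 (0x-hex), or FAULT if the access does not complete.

Walk each access:
#0 VA=0xA0003C0B27C (w,kernel):
  [0] read 0x15 idx=20: raw=0x16007 flags P=1 W=1 U=1 S=0
  [1] read 0x16 idx=0: raw=0x18007 flags P=1 W=1 U=1 S=0
  [2] read 0x18 idx=30: raw=0x19007 flags P=1 W=1 U=1 S=0
  [3] read 0x19 idx=11: raw=0x1B007 flags P=1 W=1 U=1 S=0
  ✓ 0x1B27C  — 4 lookups
#1 VA=0xA80C2818936 (r,user):
  [0] read 0x15 idx=21: raw=0x1F007 flags P=1 W=1 U=1 S=0
  [1] read 0x1F idx=3: raw=0x23007 flags P=1 W=1 U=1 S=0
  [2] read 0x23 idx=20: raw=0x25007 flags P=1 W=1 U=1 S=0
  [3] read 0x25 idx=24: raw=0x26003 flags P=1 W=1 U=0 S=0
  → PROTECTION_VIOLATION  (4 entries read)
#2 VA=0x8010120D530 (r,user):
  [0] read 0x15 idx=16: raw=0x29007 flags P=1 W=1 U=1 S=0
  [1] read 0x29 idx=4: raw=0x2D007 flags P=1 W=1 U=1 S=0
  [2] read 0x2D idx=9: raw=0x30007 flags P=1 W=1 U=1 S=0
  [3] read 0x30 idx=13: raw=0x33003 flags P=1 W=1 U=0 S=0
  → PROTECTION_VIOLATION  (4 entries read)

Access #2 PA: FAULT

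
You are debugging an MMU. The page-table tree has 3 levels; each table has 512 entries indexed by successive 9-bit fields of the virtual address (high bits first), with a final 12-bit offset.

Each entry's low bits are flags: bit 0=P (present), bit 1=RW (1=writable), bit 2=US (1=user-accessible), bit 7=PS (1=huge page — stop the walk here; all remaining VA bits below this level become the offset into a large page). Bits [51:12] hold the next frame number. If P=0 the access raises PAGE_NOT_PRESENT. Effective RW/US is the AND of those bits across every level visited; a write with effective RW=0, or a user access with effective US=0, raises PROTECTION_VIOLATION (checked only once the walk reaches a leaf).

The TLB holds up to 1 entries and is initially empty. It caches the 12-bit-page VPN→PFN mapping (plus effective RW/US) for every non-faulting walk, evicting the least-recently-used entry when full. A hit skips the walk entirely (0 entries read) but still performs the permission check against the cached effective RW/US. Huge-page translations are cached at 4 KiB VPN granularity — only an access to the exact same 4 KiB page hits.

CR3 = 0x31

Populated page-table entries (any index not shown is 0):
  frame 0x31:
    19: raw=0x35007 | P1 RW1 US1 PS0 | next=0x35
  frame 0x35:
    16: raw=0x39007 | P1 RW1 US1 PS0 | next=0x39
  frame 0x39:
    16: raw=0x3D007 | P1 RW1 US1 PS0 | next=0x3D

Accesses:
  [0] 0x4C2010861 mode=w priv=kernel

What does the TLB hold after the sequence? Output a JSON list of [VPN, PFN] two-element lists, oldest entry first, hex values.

Walk each access:
#0 VA=0x4C2010861 (w,kernel):
  L0 @0x31[19] → 0x35007  P=1,RW=1,US=1,PS=0
  L1 @0x35[16] → 0x39007  P=1,RW=1,US=1,PS=0
  L2 @0x39[16] → 0x3D007  P=1,RW=1,US=1,PS=0
  → PA=0x3D861  (3 entries read)

TLB: [["0x4C2010", "0x3D"]]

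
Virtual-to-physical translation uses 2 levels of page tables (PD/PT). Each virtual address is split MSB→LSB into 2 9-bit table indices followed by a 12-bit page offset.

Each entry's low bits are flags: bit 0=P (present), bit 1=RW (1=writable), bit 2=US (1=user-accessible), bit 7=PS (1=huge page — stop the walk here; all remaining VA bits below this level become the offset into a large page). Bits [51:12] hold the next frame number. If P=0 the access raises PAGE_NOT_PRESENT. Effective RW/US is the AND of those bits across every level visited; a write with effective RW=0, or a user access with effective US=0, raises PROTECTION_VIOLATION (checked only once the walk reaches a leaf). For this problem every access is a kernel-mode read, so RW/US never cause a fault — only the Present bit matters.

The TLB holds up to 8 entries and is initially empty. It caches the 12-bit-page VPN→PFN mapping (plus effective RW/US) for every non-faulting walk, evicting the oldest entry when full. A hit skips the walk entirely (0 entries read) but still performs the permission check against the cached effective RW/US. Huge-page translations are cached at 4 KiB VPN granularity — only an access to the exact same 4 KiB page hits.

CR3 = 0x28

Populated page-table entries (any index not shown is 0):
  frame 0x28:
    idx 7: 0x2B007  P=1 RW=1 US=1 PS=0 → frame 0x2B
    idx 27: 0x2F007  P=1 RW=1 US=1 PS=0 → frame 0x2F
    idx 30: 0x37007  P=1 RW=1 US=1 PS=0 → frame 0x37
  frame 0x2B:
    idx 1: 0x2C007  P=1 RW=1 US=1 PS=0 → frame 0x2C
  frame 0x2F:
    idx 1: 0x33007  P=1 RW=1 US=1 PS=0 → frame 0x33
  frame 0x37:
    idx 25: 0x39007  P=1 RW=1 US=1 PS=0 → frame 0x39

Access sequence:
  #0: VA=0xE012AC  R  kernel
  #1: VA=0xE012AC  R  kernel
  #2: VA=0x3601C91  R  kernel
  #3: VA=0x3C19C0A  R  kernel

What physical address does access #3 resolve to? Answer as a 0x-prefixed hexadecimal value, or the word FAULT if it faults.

Walk each access:
#0 VA=0xE012AC (r,kernel):
  lvl0: tbl 0x28, slot 7 ⇒ 0x2B007 (P1/RW1/US1/PS0)
  lvl1: tbl 0x2B, slot 1 ⇒ 0x2C007 (P1/RW1/US1/PS0)
  ⇒ phys 0x2C2AC  [2 reads]
#1 VA=0xE012AC (r,kernel):
  TLB hit vpn=0xE01 → PA=0x2C2AC
#2 VA=0x3601C91 (r,kernel):
  lvl0: tbl 0x28, slot 27 ⇒ 0x2F007 (P1/RW1/US1/PS0)
  lvl1: tbl 0x2F, slot 1 ⇒ 0x33007 (P1/RW1/US1/PS0)
  ⇒ phys 0x33C91  [2 reads]
#3 VA=0x3C19C0A (r,kernel):
  lvl0: tbl 0x28, slot 30 ⇒ 0x37007 (P1/RW1/US1/PS0)
  lvl1: tbl 0x37, slot 25 ⇒ 0x39007 (P1/RW1/US1/PS0)
  ⇒ phys 0x39C0A  [2 reads]

Access #3 PA: 0x39C0A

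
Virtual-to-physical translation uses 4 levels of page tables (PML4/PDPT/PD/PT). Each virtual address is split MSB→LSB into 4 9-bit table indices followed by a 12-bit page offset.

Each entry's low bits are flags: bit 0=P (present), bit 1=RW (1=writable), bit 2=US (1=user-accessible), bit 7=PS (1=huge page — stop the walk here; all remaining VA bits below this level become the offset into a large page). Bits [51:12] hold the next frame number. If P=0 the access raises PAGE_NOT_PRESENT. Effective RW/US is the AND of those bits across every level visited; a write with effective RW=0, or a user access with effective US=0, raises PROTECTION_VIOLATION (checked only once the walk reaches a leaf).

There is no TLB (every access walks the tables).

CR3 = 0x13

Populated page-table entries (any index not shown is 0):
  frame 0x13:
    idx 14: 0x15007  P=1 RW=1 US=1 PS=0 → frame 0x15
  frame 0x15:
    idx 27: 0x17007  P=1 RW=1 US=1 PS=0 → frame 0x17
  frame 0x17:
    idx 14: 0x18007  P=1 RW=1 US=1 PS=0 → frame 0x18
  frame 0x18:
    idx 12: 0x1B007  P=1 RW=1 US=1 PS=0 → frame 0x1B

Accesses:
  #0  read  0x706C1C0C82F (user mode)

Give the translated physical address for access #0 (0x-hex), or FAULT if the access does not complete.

Per-access translation:
#0 VA=0x706C1C0C82F (r,user):
  L0: frame=0x13 idx=14 entry=0x15007 [P=1 RW=1 US=1 PS=0]
  L1: frame=0x15 idx=27 entry=0x17007 [P=1 RW=1 US=1 PS=0]
  L2: frame=0x17 idx=14 entry=0x18007 [P=1 RW=1 US=1 PS=0]
  L3: frame=0x18 idx=12 entry=0x1B007 [P=1 RW=1 US=1 PS=0]
  ⇒ phys 0x1B82F  [4 reads]

Access #0 PA: 0x1B82F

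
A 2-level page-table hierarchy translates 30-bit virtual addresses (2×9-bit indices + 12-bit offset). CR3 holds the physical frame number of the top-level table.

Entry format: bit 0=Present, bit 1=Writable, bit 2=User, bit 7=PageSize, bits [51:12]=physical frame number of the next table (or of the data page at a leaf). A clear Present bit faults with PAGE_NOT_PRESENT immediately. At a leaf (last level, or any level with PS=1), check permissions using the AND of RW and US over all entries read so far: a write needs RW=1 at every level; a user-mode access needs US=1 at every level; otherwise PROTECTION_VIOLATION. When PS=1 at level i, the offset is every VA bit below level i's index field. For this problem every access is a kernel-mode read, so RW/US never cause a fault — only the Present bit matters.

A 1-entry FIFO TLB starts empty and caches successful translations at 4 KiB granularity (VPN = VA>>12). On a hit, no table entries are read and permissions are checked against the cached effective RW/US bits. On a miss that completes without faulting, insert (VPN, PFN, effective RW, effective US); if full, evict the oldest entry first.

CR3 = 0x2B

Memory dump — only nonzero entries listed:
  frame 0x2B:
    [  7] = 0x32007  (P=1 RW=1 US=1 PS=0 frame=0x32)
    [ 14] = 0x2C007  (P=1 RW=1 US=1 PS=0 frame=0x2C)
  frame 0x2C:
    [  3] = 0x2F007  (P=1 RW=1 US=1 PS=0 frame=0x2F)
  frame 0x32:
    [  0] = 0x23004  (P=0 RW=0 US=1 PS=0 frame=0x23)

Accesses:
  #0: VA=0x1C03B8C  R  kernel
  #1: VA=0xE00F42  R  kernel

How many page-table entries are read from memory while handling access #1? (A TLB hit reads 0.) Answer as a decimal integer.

Walk each access:
#0 VA=0x1C03B8C (r,kernel):
  L0: frame=0x2B idx=14 entry=0x2C007 [P=1 RW=1 US=1 PS=0]
  L1: frame=0x2C idx=3 entry=0x2F007 [P=1 RW=1 US=1 PS=0]
  ⇒ phys 0x2FB8C  [2 reads]
#1 VA=0xE00F42 (r,kernel):
  L0: frame=0x2B idx=7 entry=0x32007 [P=1 RW=1 US=1 PS=0]
  L1: frame=0x32 idx=0 entry=0x23004 [P=0 RW=0 US=1 PS=0]
  ✗ PAGE_NOT_PRESENT  [2 reads]

Entries read for #1: 2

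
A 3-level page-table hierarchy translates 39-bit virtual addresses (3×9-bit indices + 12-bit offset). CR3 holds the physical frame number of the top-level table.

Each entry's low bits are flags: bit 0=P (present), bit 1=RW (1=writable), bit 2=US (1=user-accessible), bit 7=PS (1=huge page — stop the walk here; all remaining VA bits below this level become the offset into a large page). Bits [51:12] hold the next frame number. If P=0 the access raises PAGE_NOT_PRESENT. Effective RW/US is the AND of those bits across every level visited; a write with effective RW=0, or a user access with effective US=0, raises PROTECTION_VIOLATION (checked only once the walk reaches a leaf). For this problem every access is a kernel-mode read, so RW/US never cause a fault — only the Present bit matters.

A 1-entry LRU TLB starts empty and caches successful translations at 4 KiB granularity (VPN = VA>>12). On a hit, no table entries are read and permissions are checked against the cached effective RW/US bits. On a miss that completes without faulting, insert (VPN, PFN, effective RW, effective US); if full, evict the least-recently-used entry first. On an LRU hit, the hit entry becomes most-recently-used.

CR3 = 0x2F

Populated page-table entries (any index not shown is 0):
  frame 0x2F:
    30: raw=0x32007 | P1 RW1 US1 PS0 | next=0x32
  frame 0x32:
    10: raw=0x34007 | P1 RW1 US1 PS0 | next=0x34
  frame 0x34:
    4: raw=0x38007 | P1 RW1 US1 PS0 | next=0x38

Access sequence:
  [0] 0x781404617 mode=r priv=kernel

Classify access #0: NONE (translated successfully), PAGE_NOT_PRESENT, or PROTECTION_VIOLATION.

Per-access translation:
#0 VA=0x781404617 (r,kernel):
  L0: frame=0x2F idx=30 entry=0x32007 [P=1 RW=1 US=1 PS=0]
  L1: frame=0x32 idx=10 entry=0x34007 [P=1 RW=1 US=1 PS=0]
  L2: frame=0x34 idx=4 entry=0x38007 [P=1 RW=1 US=1 PS=0]
  → PA=0x38617  (3 entries read)

Access #0 fault: NONE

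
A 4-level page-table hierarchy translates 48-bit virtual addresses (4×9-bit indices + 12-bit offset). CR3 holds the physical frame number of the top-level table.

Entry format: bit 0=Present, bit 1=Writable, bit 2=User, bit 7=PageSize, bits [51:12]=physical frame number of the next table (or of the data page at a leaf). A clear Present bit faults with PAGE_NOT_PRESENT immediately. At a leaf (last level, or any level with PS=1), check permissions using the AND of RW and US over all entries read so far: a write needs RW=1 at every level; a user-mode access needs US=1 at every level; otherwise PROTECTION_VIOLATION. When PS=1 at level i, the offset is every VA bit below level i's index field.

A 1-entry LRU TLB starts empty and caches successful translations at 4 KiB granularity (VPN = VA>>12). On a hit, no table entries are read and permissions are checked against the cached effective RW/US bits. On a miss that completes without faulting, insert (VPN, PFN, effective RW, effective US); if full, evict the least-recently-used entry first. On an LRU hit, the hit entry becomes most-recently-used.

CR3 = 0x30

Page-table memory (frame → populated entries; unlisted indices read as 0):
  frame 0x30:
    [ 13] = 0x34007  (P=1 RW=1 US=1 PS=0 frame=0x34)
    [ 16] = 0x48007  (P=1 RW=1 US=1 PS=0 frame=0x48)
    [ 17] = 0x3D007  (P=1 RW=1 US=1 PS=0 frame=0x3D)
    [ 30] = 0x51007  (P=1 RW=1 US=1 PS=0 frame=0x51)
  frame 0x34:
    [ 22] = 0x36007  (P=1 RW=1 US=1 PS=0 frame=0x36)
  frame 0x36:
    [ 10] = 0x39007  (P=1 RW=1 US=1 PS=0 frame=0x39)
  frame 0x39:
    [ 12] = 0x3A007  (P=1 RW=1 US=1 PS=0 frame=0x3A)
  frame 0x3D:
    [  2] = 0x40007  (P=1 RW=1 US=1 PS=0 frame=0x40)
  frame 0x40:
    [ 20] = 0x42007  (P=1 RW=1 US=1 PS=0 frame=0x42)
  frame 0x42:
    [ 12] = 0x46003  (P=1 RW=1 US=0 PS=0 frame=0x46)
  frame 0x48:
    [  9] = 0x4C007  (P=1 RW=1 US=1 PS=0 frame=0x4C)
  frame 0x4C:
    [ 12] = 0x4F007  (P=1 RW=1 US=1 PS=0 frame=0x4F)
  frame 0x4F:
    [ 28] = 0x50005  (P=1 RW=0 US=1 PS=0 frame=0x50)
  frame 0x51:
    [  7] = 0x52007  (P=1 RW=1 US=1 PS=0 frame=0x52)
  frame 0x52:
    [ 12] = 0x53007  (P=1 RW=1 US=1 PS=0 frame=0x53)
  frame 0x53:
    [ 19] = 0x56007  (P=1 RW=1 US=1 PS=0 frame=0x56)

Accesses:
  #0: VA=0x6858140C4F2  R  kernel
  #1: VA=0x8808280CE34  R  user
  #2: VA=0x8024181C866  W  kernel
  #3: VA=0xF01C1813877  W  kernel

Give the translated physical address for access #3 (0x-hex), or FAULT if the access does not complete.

Per-access translation:
#0 VA=0x6858140C4F2 (r,kernel):
  L0 @0x30[13] → 0x34007  P=1,RW=1,US=1,PS=0
  L1 @0x34[22] → 0x36007  P=1,RW=1,US=1,PS=0
  L2 @0x36[10] → 0x39007  P=1,RW=1,US=1,PS=0
  L3 @0x39[12] → 0x3A007  P=1,RW=1,US=1,PS=0
  ✓ 0x3A4F2  — 4 lookups
#1 VA=0x8808280CE34 (r,user):
  L0 @0x30[17] → 0x3D007  P=1,RW=1,US=1,PS=0
  L1 @0x3D[2] → 0x40007  P=1,RW=1,US=1,PS=0
  L2 @0x40[20] → 0x42007  P=1,RW=1,US=1,PS=0
  L3 @0x42[12] → 0x46003  P=1,RW=1,US=0,PS=0
  ✗ PROTECTION_VIOLATION  [4 reads]
#2 VA=0x8024181C866 (w,kernel):
  L0 @0x30[16] → 0x48007  P=1,RW=1,US=1,PS=0
  L1 @0x48[9] → 0x4C007  P=1,RW=1,US=1,PS=0
  L2 @0x4C[12] → 0x4F007  P=1,RW=1,US=1,PS=0
  L3 @0x4F[28] → 0x50005  P=1,RW=0,US=1,PS=0
  ✗ PROTECTION_VIOLATION  [4 reads]
#3 VA=0xF01C1813877 (w,kernel):
  L0 @0x30[30] → 0x51007  P=1,RW=1,US=1,PS=0
  L1 @0x51[7] → 0x52007  P=1,RW=1,US=1,PS=0
  L2 @0x52[12] → 0x53007  P=1,RW=1,US=1,PS=0
  L3 @0x53[19] → 0x56007  P=1,RW=1,US=1,PS=0
  ✓ 0x56877  — 4 lookups

Access #3 PA: 0x56877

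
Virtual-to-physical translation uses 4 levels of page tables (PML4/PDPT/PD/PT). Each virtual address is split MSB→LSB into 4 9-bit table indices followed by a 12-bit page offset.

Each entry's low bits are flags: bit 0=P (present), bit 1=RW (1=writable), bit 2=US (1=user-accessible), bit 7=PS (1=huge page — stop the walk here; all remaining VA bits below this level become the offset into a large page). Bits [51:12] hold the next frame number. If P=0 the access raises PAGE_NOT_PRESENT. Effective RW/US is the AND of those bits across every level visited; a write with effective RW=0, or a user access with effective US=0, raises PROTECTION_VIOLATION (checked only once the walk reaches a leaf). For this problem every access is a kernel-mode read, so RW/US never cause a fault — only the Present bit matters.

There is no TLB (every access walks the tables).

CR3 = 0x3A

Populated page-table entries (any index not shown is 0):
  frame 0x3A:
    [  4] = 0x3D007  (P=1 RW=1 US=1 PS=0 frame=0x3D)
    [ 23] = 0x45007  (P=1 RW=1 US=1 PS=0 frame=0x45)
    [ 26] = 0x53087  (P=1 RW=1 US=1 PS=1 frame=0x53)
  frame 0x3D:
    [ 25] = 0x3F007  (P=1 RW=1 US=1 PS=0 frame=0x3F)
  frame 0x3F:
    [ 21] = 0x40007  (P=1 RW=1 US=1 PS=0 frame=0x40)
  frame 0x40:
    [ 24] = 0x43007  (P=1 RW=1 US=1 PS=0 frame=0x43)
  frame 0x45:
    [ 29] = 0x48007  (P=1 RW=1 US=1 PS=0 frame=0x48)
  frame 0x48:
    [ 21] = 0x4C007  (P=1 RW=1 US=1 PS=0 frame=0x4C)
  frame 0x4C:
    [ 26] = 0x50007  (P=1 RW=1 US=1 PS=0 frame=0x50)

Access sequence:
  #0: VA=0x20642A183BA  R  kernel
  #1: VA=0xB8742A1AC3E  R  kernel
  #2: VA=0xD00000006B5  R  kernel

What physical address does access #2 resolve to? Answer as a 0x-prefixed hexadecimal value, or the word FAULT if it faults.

Trace:
#0 VA=0x20642A183BA (r,kernel):
  L0 @0x3A[4] → 0x3D007  P=1,RW=1,US=1,PS=0
  L1 @0x3D[25] → 0x3F007  P=1,RW=1,US=1,PS=0
  L2 @0x3F[21] → 0x40007  P=1,RW=1,US=1,PS=0
  L3 @0x40[24] → 0x43007  P=1,RW=1,US=1,PS=0
  ⇒ phys 0x433BA  [4 reads]
#1 VA=0xB8742A1AC3E (r,kernel):
  L0 @0x3A[23] → 0x45007  P=1,RW=1,US=1,PS=0
  L1 @0x45[29] → 0x48007  P=1,RW=1,US=1,PS=0
  L2 @0x48[21] → 0x4C007  P=1,RW=1,US=1,PS=0
  L3 @0x4C[26] → 0x50007  P=1,RW=1,US=1,PS=0
  ⇒ phys 0x50C3E  [4 reads]
#2 VA=0xD00000006B5 (r,kernel):
  L0 @0x3A[26] → 0x53087  P=1,RW=1,US=1,PS=1
  ⇒ phys 0x536B5 (huge @L0)  [1 reads]

Access #2 PA: 0x536B5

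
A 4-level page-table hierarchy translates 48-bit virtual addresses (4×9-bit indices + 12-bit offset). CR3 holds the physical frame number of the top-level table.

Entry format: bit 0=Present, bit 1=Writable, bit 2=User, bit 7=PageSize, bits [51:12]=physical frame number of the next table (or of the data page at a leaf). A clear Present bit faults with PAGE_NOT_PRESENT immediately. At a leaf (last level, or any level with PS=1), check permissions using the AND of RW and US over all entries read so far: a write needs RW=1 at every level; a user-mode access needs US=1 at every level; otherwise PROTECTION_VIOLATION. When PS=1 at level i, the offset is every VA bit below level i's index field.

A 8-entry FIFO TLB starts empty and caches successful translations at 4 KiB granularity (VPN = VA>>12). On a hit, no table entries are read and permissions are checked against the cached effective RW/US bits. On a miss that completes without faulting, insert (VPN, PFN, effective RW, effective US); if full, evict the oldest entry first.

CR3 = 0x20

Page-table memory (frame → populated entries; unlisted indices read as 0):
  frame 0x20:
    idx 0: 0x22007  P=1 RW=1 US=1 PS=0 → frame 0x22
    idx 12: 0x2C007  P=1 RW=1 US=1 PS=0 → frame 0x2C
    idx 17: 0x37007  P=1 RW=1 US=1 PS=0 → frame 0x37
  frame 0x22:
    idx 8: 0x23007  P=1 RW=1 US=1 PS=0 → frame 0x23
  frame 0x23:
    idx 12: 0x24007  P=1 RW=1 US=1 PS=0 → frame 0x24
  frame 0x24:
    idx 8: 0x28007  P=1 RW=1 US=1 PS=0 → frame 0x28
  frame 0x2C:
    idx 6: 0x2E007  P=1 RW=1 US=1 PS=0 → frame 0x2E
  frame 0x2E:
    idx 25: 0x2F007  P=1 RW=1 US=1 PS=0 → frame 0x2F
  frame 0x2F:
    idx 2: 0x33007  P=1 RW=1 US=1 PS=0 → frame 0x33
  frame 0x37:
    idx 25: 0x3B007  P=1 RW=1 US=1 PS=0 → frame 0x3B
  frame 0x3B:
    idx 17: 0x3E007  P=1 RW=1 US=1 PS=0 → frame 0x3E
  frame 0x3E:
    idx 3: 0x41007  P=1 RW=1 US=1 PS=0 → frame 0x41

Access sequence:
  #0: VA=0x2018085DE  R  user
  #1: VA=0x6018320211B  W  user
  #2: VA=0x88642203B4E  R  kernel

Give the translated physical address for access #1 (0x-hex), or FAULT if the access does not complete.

Per-access translation:
#0 VA=0x2018085DE (r,user):
  [0] read 0x20 idx=0: raw=0x22007 flags P=1 W=1 U=1 S=0
  [1] read 0x22 idx=8: raw=0x23007 flags P=1 W=1 U=1 S=0
  [2] read 0x23 idx=12: raw=0x24007 flags P=1 W=1 U=1 S=0
  [3] read 0x24 idx=8: raw=0x28007 flags P=1 W=1 U=1 S=0
  ⇒ phys 0x285DE  [4 reads]
#1 VA=0x6018320211B (w,user):
  [0] read 0x20 idx=12: raw=0x2C007 flags P=1 W=1 U=1 S=0
  [1] read 0x2C idx=6: raw=0x2E007 flags P=1 W=1 U=1 S=0
  [2] read 0x2E idx=25: raw=0x2F007 flags P=1 W=1 U=1 S=0
  [3] read 0x2F idx=2: raw=0x33007 flags P=1 W=1 U=1 S=0
  ⇒ phys 0x3311B  [4 reads]
#2 VA=0x88642203B4E (r,kernel):
  [0] read 0x20 idx=17: raw=0x37007 flags P=1 W=1 U=1 S=0
  [1] read 0x37 idx=25: raw=0x3B007 flags P=1 W=1 U=1 S=0
  [2] read 0x3B idx=17: raw=0x3E007 flags P=1 W=1 U=1 S=0
  [3] read 0x3E idx=3: raw=0x41007 flags P=1 W=1 U=1 S=0
  ⇒ phys 0x41B4E  [4 reads]

Access #1 PA: 0x3311B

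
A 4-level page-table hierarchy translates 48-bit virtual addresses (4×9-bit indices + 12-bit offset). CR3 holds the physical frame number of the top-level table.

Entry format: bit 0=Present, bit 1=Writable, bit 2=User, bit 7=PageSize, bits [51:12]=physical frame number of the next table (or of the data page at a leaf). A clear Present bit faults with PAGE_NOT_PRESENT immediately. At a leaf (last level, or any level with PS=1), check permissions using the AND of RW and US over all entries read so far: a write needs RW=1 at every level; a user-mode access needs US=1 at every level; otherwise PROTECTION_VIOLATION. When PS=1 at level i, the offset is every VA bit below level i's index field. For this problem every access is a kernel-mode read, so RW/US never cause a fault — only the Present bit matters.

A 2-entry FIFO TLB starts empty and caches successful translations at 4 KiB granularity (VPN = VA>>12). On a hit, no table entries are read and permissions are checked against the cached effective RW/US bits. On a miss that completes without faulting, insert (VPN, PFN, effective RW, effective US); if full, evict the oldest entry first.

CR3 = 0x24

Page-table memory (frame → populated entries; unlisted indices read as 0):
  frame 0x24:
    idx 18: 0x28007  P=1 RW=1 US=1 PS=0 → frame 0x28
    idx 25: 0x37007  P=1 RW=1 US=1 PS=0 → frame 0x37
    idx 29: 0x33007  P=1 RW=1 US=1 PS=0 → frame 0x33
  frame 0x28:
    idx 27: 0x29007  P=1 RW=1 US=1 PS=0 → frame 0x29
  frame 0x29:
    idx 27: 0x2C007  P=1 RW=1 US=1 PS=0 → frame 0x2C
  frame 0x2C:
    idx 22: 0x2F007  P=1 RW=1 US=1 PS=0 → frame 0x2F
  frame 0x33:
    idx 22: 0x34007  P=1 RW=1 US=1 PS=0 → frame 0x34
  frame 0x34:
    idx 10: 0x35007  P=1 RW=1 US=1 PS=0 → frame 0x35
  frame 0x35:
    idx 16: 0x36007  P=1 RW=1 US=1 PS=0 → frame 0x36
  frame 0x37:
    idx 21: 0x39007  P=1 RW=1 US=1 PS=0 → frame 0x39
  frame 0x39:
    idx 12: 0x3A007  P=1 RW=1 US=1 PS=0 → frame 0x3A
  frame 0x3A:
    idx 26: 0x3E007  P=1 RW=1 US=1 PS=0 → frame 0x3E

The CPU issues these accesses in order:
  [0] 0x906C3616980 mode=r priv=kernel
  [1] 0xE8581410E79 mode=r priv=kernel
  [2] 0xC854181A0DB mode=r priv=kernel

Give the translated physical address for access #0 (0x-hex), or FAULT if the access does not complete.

Trace:
#0 VA=0x906C3616980 (r,kernel):
  lvl0: tbl 0x24, slot 18 ⇒ 0x28007 (P1/RW1/US1/PS0)
  lvl1: tbl 0x28, slot 27 ⇒ 0x29007 (P1/RW1/US1/PS0)
  lvl2: tbl 0x29, slot 27 ⇒ 0x2C007 (P1/RW1/US1/PS0)
  lvl3: tbl 0x2C, slot 22 ⇒ 0x2F007 (P1/RW1/US1/PS0)
  ⇒ phys 0x2F980  [4 reads]
#1 VA=0xE8581410E79 (r,kernel):
  lvl0: tbl 0x24, slot 29 ⇒ 0x33007 (P1/RW1/US1/PS0)
  lvl1: tbl 0x33, slot 22 ⇒ 0x34007 (P1/RW1/US1/PS0)
  lvl2: tbl 0x34, slot 10 ⇒ 0x35007 (P1/RW1/US1/PS0)
  lvl3: tbl 0x35, slot 16 ⇒ 0x36007 (P1/RW1/US1/PS0)
  ⇒ phys 0x36E79  [4 reads]
#2 VA=0xC854181A0DB (r,kernel):
  lvl0: tbl 0x24, slot 25 ⇒ 0x37007 (P1/RW1/US1/PS0)
  lvl1: tbl 0x37, slot 21 ⇒ 0x39007 (P1/RW1/US1/PS0)
  lvl2: tbl 0x39, slot 12 ⇒ 0x3A007 (P1/RW1/US1/PS0)
  lvl3: tbl 0x3A, slot 26 ⇒ 0x3E007 (P1/RW1/US1/PS0)
  ⇒ phys 0x3E0DB  [4 reads]

Access #0 PA: 0x2F980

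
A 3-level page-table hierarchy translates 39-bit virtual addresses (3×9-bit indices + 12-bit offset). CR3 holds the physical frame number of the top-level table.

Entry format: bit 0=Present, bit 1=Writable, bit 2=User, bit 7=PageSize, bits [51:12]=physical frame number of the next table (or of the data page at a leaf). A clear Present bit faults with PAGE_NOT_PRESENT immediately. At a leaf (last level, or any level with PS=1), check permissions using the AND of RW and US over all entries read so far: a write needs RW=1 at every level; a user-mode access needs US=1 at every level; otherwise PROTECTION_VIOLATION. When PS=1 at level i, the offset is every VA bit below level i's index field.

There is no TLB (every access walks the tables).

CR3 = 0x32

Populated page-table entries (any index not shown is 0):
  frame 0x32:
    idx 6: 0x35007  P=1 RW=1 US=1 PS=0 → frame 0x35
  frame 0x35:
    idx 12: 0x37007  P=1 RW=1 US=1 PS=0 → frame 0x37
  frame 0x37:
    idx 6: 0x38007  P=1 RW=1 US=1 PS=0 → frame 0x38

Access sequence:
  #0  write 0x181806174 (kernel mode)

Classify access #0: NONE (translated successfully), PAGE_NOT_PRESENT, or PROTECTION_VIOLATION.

Walk each access:
#0 VA=0x181806174 (w,kernel):
  [0] read 0x32 idx=6: raw=0x35007 flags P=1 W=1 U=1 S=0
  [1] read 0x35 idx=12: raw=0x37007 flags P=1 W=1 U=1 S=0
  [2] read 0x37 idx=6: raw=0x38007 flags P=1 W=1 U=1 S=0
  ⇒ phys 0x38174  [3 reads]

Access #0 fault: NONE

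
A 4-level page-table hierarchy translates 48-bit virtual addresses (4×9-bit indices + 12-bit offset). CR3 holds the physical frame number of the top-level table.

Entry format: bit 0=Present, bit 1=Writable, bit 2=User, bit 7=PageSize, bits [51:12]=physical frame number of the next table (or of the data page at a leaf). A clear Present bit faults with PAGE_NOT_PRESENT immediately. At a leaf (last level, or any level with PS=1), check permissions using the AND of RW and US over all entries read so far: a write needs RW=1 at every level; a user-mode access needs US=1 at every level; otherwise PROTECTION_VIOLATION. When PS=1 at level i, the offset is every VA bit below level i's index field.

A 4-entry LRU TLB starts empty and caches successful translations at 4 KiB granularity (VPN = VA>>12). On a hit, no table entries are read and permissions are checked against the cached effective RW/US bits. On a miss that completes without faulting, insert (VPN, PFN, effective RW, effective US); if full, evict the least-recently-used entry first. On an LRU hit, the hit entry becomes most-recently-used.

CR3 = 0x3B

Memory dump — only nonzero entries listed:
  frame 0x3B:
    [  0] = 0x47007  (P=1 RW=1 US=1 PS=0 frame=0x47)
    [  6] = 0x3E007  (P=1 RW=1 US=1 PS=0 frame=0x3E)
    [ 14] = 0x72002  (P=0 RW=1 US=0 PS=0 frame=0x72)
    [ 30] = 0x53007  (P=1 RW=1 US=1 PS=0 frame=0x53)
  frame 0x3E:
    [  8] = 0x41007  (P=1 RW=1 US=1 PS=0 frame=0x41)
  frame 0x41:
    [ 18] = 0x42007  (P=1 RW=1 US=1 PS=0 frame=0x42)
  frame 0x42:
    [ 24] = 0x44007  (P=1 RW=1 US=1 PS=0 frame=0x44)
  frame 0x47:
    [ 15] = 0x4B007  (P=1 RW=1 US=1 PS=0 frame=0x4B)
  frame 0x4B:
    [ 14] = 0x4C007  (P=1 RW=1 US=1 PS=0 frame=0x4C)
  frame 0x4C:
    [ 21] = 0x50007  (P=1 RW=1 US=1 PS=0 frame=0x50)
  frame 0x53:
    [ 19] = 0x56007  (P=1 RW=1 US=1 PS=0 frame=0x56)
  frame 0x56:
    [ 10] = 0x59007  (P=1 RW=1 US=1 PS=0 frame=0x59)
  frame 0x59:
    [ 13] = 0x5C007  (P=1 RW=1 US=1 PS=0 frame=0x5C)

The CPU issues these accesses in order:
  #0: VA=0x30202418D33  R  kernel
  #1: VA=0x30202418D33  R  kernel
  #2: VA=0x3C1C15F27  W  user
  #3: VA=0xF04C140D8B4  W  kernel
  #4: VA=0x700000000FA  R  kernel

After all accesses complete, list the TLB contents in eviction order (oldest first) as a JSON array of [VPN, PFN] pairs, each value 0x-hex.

Trace:
#0 VA=0x30202418D33 (r,kernel):
  lvl0: tbl 0x3B, slot 6 ⇒ 0x3E007 (P1/RW1/US1/PS0)
  lvl1: tbl 0x3E, slot 8 ⇒ 0x41007 (P1/RW1/US1/PS0)
  lvl2: tbl 0x41, slot 18 ⇒ 0x42007 (P1/RW1/US1/PS0)
  lvl3: tbl 0x42, slot 24 ⇒ 0x44007 (P1/RW1/US1/PS0)
  ⇒ phys 0x44D33  [4 reads]
#1 VA=0x30202418D33 (r,kernel):
  TLB hit vpn=0x30202418 → PA=0x44D33
#2 VA=0x3C1C15F27 (w,user):
  lvl0: tbl 0x3B, slot 0 ⇒ 0x47007 (P1/RW1/US1/PS0)
  lvl1: tbl 0x47, slot 15 ⇒ 0x4B007 (P1/RW1/US1/PS0)
  lvl2: tbl 0x4B, slot 14 ⇒ 0x4C007 (P1/RW1/US1/PS0)
  lvl3: tbl 0x4C, slot 21 ⇒ 0x50007 (P1/RW1/US1/PS0)
  ⇒ phys 0x50F27  [4 reads]
#3 VA=0xF04C140D8B4 (w,kernel):
  lvl0: tbl 0x3B, slot 30 ⇒ 0x53007 (P1/RW1/US1/PS0)
  lvl1: tbl 0x53, slot 19 ⇒ 0x56007 (P1/RW1/US1/PS0)
  lvl2: tbl 0x56, slot 10 ⇒ 0x59007 (P1/RW1/US1/PS0)
  lvl3: tbl 0x59, slot 13 ⇒ 0x5C007 (P1/RW1/US1/PS0)
  ⇒ phys 0x5C8B4  [4 reads]
#4 VA=0x700000000FA (r,kernel):
  lvl0: tbl 0x3B, slot 14 ⇒ 0x72002 (P0/RW1/US0/PS0)
  ⇒ fault: PAGE_NOT_PRESENT  — 1 lookups

TLB: [["0x30202418", "0x44"], ["0x3C1C15", "0x50"], ["0xF04C140D", "0x5C"]]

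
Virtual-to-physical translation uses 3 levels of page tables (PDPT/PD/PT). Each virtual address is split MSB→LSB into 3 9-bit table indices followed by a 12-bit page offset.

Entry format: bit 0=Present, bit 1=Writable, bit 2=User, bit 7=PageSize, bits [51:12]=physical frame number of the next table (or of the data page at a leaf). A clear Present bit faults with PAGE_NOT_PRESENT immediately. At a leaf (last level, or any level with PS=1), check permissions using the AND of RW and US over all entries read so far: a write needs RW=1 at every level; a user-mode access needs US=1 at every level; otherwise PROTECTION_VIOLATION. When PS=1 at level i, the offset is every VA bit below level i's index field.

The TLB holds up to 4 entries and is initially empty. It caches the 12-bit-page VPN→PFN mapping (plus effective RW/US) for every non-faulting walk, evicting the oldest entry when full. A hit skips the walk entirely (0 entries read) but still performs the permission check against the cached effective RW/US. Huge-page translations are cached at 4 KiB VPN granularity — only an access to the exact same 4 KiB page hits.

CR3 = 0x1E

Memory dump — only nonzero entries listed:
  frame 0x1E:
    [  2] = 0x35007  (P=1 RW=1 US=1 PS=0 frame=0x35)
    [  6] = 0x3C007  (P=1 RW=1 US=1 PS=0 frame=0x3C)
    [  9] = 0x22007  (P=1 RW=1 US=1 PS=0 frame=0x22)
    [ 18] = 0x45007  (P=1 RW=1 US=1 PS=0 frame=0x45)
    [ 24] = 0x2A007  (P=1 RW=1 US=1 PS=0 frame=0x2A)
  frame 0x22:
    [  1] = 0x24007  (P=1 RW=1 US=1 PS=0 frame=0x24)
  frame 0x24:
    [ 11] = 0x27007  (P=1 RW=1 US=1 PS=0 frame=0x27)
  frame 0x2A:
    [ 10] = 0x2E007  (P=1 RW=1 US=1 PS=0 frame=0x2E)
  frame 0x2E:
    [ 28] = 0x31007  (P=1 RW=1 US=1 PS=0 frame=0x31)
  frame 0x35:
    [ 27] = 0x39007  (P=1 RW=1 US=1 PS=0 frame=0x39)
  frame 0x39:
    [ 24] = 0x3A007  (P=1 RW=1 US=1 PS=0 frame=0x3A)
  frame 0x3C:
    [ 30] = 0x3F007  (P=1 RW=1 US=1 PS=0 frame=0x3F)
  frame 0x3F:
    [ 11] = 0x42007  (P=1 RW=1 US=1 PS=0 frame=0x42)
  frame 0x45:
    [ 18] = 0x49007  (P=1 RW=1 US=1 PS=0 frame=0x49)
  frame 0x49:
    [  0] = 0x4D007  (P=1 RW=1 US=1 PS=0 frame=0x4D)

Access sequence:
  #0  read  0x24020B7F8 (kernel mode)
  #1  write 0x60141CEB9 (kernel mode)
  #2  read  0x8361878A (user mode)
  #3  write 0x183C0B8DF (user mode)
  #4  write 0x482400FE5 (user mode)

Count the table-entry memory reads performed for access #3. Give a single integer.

Trace:
#0 VA=0x24020B7F8 (r,kernel):
  L0 @0x1E[9] → 0x22007  P=1,RW=1,US=1,PS=0
  L1 @0x22[1] → 0x24007  P=1,RW=1,US=1,PS=0
  L2 @0x24[11] → 0x27007  P=1,RW=1,US=1,PS=0
  ⇒ phys 0x277F8  [3 reads]
#1 VA=0x60141CEB9 (w,kernel):
  L0 @0x1E[24] → 0x2A007  P=1,RW=1,US=1,PS=0
  L1 @0x2A[10] → 0x2E007  P=1,RW=1,US=1,PS=0
  L2 @0x2E[28] → 0x31007  P=1,RW=1,US=1,PS=0
  ⇒ phys 0x31EB9  [3 reads]
#2 VA=0x8361878A (r,user):
  L0 @0x1E[2] → 0x35007  P=1,RW=1,US=1,PS=0
  L1 @0x35[27] → 0x39007  P=1,RW=1,US=1,PS=0
  L2 @0x39[24] → 0x3A007  P=1,RW=1,US=1,PS=0
  ⇒ phys 0x3A78A  [3 reads]
#3 VA=0x183C0B8DF (w,user):
  L0 @0x1E[6] → 0x3C007  P=1,RW=1,US=1,PS=0
  L1 @0x3C[30] → 0x3F007  P=1,RW=1,US=1,PS=0
  L2 @0x3F[11] → 0x42007  P=1,RW=1,US=1,PS=0
  ⇒ phys 0x428DF  [3 reads]
#4 VA=0x482400FE5 (w,user):
  L0 @0x1E[18] → 0x45007  P=1,RW=1,US=1,PS=0
  L1 @0x45[18] → 0x49007  P=1,RW=1,US=1,PS=0
  L2 @0x49[0] → 0x4D007  P=1,RW=1,US=1,PS=0
  ⇒ phys 0x4DFE5  [3 reads]

Entries read for #3: 3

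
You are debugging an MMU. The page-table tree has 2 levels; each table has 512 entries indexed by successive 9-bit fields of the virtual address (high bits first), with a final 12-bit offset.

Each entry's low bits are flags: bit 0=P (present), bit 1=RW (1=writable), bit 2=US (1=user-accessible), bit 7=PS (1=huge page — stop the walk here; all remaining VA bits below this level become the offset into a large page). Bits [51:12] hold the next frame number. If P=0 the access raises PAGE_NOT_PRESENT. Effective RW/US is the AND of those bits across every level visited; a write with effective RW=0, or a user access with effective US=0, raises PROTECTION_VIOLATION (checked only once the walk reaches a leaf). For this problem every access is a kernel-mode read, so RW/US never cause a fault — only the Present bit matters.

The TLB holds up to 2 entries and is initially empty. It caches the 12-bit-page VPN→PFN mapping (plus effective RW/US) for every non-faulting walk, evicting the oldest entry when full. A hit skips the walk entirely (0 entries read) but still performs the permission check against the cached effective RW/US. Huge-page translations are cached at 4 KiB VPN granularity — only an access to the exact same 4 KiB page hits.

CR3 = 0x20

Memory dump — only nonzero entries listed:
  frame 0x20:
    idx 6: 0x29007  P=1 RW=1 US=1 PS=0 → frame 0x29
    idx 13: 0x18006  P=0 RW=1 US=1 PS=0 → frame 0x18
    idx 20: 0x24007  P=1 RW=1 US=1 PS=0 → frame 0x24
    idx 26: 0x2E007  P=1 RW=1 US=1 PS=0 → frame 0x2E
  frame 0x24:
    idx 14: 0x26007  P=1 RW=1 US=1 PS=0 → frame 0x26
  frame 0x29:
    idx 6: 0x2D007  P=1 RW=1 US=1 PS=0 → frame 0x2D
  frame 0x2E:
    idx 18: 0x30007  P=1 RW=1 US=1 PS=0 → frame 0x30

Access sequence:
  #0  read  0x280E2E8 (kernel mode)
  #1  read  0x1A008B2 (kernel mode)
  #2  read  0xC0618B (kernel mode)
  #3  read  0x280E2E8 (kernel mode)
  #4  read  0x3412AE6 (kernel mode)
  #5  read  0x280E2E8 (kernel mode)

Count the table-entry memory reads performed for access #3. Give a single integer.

Walk each access:
#0 VA=0x280E2E8 (r,kernel):
  L0 @0x20[20] → 0x24007  P=1,RW=1,US=1,PS=0
  L1 @0x24[14] → 0x26007  P=1,RW=1,US=1,PS=0
  ⇒ phys 0x262E8  [2 reads]
#1 VA=0x1A008B2 (r,kernel):
  L0 @0x20[13] → 0x18006  P=0,RW=1,US=1,PS=0
  → PAGE_NOT_PRESENT  (1 entries read)
#2 VA=0xC0618B (r,kernel):
  L0 @0x20[6] → 0x29007  P=1,RW=1,US=1,PS=0
  L1 @0x29[6] → 0x2D007  P=1,RW=1,US=1,PS=0
  ⇒ phys 0x2D18B  [2 reads]
#3 VA=0x280E2E8 (r,kernel):
  TLB hit vpn=0x280E → PA=0x262E8
#4 VA=0x3412AE6 (r,kernel):
  L0 @0x20[26] → 0x2E007  P=1,RW=1,US=1,PS=0
  L1 @0x2E[18] → 0x30007  P=1,RW=1,US=1,PS=0
  ⇒ phys 0x30AE6  [2 reads]
#5 VA=0x280E2E8 (r,kernel):
  L0 @0x20[20] → 0x24007  P=1,RW=1,US=1,PS=0
  L1 @0x24[14] → 0x26007  P=1,RW=1,US=1,PS=0
  ⇒ phys 0x262E8  [2 reads]

Entries read for #3: 0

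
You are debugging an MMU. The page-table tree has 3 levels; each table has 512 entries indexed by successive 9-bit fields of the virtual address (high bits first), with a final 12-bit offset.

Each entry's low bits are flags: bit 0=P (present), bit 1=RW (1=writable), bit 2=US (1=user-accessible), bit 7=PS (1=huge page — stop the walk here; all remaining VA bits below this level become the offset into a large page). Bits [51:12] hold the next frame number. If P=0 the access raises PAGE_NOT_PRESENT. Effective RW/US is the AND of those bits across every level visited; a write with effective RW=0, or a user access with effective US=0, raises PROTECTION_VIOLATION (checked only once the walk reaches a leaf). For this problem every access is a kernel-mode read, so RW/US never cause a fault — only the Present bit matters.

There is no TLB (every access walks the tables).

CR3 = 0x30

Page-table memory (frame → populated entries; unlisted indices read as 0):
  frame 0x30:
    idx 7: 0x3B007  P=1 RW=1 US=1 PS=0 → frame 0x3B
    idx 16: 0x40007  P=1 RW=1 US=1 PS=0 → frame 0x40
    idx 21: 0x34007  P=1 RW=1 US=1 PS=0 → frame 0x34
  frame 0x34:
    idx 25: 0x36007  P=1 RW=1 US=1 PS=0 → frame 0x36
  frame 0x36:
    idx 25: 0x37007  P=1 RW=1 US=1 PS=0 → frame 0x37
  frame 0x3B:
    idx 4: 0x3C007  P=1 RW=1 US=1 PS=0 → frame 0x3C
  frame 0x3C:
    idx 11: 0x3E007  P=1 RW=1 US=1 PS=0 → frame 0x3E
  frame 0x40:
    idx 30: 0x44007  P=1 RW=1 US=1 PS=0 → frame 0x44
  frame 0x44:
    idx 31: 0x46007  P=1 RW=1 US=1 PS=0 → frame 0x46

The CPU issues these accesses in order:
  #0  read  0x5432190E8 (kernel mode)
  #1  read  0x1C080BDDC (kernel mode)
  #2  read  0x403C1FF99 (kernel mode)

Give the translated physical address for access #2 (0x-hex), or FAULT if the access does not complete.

Trace:
#0 VA=0x5432190E8 (r,kernel):
  lvl0: tbl 0x30, slot 21 ⇒ 0x34007 (P1/RW1/US1/PS0)
  lvl1: tbl 0x34, slot 25 ⇒ 0x36007 (P1/RW1/US1/PS0)
  lvl2: tbl 0x36, slot 25 ⇒ 0x37007 (P1/RW1/US1/PS0)
  ⇒ phys 0x370E8  [3 reads]
#1 VA=0x1C080BDDC (r,kernel):
  lvl0: tbl 0x30, slot 7 ⇒ 0x3B007 (P1/RW1/US1/PS0)
  lvl1: tbl 0x3B, slot 4 ⇒ 0x3C007 (P1/RW1/US1/PS0)
  lvl2: tbl 0x3C, slot 11 ⇒ 0x3E007 (P1/RW1/US1/PS0)
  ⇒ phys 0x3EDDC  [3 reads]
#2 VA=0x403C1FF99 (r,kernel):
  lvl0: tbl 0x30, slot 16 ⇒ 0x40007 (P1/RW1/US1/PS0)
  lvl1: tbl 0x40, slot 30 ⇒ 0x44007 (P1/RW1/US1/PS0)
  lvl2: tbl 0x44, slot 31 ⇒ 0x46007 (P1/RW1/US1/PS0)
  ⇒ phys 0x46F99  [3 reads]

Access #2 PA: 0x46F99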